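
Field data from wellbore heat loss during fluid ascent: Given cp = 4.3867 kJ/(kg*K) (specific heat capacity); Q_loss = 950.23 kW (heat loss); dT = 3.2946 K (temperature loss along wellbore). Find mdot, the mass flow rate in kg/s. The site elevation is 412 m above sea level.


mdot = Q_loss / (cp * dT)
mdot = 950.23 / (4.3867 * 3.2946)
mdot = 65.749 kg/s


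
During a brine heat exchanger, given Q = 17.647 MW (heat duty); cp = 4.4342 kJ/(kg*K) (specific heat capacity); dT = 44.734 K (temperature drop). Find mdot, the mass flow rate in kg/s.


mdot = Q * 1000 / (cp * dT)
mdot = 17.647 * 1000 / (4.4342 * 44.734)
mdot = 88.965 kg/s


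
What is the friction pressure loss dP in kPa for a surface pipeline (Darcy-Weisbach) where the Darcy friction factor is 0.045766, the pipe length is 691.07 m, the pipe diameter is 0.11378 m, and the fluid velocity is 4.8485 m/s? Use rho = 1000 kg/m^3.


dP = f * (L/D) * (rho*vel^2/2) / 1000
dP = 0.045766 * (691.07/0.11378) * (1000*4.8485^2/2) / 1000
dP = 3267.3 kPa


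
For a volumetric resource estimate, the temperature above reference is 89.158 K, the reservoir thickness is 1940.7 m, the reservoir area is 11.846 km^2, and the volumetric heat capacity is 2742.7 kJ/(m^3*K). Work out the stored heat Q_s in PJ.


Step 1: Vr = A*1e6*hr = 11.846*1e6*1940.7 = 2.298953e+10 m^3
Step 2: Q_s = Vr*rhoc*dT/1e12 = 2.298953e+10*2742.7*89.158/1e12 = 5621.7 PJ
Q_s = 5621.7 PJ


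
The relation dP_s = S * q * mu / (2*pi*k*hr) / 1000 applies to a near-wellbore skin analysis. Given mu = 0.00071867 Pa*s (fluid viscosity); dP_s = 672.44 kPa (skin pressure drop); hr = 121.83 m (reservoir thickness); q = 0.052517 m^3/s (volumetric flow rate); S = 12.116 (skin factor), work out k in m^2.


k = S*q*mu / (2*pi*dP_s*1000*hr)
k = 12.116*0.052517*0.00071867 / (2*pi*672.44*1000*121.83)
k = 8.8838e-13 m^2


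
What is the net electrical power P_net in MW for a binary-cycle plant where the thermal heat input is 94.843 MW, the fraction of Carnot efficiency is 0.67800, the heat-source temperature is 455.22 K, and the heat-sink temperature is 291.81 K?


Step 1: eta = (1 - Tc/Th)*f = (1 - 291.81/455.22)*0.678 = 0.2433812
Step 2: P_net = eta * Q_in = 0.2433812 * 94.843 = 23.083 MW
P_net = 23.083 MW


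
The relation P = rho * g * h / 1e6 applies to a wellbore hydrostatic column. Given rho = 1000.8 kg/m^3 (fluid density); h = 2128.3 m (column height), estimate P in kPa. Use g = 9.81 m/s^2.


P = rho * g * h / 1e6
P = 1000.8 * 9.81 * 2128.3 / 1e6
P = 20.89533 MPa
Convert: 20.89533 MPa * 1000.0 = 20895 kPa
P = 20895 kPa


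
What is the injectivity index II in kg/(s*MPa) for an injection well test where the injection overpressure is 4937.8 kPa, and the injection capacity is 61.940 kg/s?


II = mdot * 1000 / dP
II = 61.940 * 1000 / 4937.8
II = 12.544 kg/(s*MPa)


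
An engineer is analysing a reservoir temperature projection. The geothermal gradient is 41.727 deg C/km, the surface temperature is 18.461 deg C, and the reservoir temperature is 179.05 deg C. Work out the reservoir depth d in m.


d = (T_res - T_surf) / grad * 1000
d = (179.05 - 18.461) / 41.727 * 1000
d = 3848.6 m


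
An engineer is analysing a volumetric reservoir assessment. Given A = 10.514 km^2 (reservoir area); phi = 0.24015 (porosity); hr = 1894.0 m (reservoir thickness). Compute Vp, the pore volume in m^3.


Vp = A * 1e6 * hr * phi
Vp = 10.514 * 1e6 * 1894.0 * 0.24015
Vp = 4.7822e+09 m^3


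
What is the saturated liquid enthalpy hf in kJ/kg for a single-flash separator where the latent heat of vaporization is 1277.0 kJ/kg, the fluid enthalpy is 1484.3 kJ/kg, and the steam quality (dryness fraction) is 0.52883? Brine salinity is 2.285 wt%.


hf = h - x * hfg
hf = 1484.3 - 0.52883 * 1277.0
hf = 808.98 kJ/kg


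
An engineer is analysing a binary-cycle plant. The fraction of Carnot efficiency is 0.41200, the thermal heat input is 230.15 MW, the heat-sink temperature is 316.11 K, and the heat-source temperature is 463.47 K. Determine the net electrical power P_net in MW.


Step 1: eta = (1 - Tc/Th)*f = (1 - 316.11/463.47)*0.412 = 0.1309951
Step 2: P_net = eta * Q_in = 0.1309951 * 230.15 = 30.149 MW
P_net = 30.149 MW


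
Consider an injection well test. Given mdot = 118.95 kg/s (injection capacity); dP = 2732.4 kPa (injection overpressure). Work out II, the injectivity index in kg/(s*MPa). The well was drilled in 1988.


II = mdot * 1000 / dP
II = 118.95 * 1000 / 2732.4
II = 43.533 kg/(s*MPa)


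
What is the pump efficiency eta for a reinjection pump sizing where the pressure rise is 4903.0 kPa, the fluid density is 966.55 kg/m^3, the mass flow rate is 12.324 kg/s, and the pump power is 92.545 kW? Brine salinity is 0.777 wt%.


eta = mdot * dP / (rho * P_pump)
eta = 12.324 * 4903.0 / (966.55 * 92.545)
eta = 0.67552


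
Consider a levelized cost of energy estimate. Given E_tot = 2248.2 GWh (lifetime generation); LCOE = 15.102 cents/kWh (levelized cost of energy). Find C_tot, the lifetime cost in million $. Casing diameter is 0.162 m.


C_tot = LCOE / 100 * E_tot
C_tot = 15.102 / 100 * 2248.2
C_tot = 339.52 million $


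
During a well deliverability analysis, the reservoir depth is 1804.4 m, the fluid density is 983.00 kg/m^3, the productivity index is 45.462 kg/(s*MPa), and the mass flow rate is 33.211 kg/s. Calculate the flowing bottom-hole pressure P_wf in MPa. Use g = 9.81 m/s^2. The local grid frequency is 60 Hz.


Step 1: P_i = rho*g*h/1e6 = 983.0*9.81*1804.4/1e6 = 17.40024 MPa
Step 2: P_wf = P_i - mdot/PI = 17.40024 - 33.211/45.462 = 16.670 MPa
P_wf = 16.670 MPa


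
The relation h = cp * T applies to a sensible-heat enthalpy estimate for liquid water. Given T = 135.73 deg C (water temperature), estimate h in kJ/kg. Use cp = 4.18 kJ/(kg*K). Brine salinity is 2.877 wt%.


h = cp * T
h = 4.18 * 135.73
h = 567.35 kJ/kg


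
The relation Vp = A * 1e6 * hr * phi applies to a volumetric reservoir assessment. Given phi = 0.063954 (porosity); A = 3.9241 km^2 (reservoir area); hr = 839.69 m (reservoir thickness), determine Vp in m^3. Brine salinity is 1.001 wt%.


Vp = A * 1e6 * hr * phi
Vp = 3.9241 * 1e6 * 839.69 * 0.063954
Vp = 2.1073e+08 m^3


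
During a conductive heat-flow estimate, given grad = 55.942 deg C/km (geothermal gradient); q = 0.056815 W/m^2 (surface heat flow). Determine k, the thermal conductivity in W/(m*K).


k = q * 1000 / grad
k = 0.056815 * 1000 / 55.942
k = 1.0156 W/(m*K)


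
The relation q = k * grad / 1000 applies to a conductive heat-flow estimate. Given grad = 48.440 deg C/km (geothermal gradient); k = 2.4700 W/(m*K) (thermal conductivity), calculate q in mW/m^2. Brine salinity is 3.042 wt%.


q = k * grad / 1000
q = 2.4700 * 48.440 / 1000
q = 0.1196468 W/m^2
Convert: 0.1196468 W/m^2 * 1000.0 = 119.65 mW/m^2
q = 119.65 mW/m^2


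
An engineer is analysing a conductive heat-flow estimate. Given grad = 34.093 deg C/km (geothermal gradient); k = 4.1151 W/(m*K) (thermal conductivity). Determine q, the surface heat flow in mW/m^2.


q = k * grad / 1000
q = 4.1151 * 34.093 / 1000
q = 0.1402961 W/m^2
Convert: 0.1402961 W/m^2 * 1000.0 = 140.30 mW/m^2
q = 140.30 mW/m^2


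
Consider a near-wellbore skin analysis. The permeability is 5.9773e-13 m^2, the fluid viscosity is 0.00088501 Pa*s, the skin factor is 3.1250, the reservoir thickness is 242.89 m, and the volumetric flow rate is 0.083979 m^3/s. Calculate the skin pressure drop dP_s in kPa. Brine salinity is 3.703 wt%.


dP_s = S * q * mu / (2*pi*k*hr) / 1000
dP_s = 3.1250 * 0.083979 * 0.00088501 / (2*pi*5.9773e-13*242.89) / 1000
dP_s = 254.61 kPa


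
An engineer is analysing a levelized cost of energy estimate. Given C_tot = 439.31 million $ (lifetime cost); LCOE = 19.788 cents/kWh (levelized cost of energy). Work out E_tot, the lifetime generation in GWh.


E_tot = C_tot / LCOE * 100
E_tot = 439.31 / 19.788 * 100
E_tot = 2220.1 GWh


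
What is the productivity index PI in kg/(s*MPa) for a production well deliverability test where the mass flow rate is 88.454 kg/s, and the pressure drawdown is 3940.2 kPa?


PI = mdot * 1000 / dP
PI = 88.454 * 1000 / 3940.2
PI = 22.449 kg/(s*MPa)


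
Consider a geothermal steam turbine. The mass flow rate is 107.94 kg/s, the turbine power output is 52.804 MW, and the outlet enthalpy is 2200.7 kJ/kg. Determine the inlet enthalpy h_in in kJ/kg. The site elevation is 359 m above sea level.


h_in = h_out + P * 1000 / mdot
h_in = 2200.7 + 52.804 * 1000 / 107.94
h_in = 2689.9 kJ/kg


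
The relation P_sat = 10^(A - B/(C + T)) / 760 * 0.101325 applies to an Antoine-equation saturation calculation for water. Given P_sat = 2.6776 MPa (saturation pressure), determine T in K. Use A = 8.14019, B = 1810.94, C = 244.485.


T = B / (A - log10(P_sat * 760 / 0.101325)) - C
T = 1810.94 / (8.14019 - log10(2.6776 * 760 / 0.101325)) - 244.485
T = 227.4400 deg C
Convert to K: 227.4400 + 273.15 = 500.59 K
T = 500.59 K


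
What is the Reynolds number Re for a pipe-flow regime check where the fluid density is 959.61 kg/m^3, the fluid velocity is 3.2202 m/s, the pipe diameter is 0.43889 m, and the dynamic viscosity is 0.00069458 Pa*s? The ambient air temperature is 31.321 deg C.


Re = rho * vel * D / mu
Re = 959.61 * 3.2202 * 0.43889 / 0.00069458
Re = 1.9526e+06


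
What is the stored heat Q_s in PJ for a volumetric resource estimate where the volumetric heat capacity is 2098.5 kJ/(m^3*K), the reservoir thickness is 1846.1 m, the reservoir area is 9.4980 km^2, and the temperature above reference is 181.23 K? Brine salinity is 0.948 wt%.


Step 1: Vr = A*1e6*hr = 9.498*1e6*1846.1 = 1.753426e+10 m^3
Step 2: Q_s = Vr*rhoc*dT/1e12 = 1.753426e+10*2098.5*181.23/1e12 = 6668.5 PJ
Q_s = 6668.5 PJ


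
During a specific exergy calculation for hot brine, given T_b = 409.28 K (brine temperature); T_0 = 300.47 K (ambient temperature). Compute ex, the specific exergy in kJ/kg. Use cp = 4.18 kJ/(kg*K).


ex = cp * ((T_b - T_0) - T_0 * ln(T_b/T_0))
ex = 4.18 * ((409.28 - 300.47) - 300.47 * ln(409.28/300.47))
ex = 66.668 kJ/kg


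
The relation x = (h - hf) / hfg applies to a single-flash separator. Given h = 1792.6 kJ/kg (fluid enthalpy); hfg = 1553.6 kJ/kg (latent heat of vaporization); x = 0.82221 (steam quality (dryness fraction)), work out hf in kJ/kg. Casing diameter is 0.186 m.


hf = h - x * hfg
hf = 1792.6 - 0.82221 * 1553.6
hf = 515.21 kJ/kg


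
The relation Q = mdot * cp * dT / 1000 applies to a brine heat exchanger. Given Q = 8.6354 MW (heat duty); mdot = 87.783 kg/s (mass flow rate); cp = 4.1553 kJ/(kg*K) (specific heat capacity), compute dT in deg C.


dT = Q * 1000 / (mdot * cp)
dT = 8.6354 * 1000 / (87.783 * 4.1553)
dT = 23.67389 K
Convert (temperature difference, 1 K = 1 deg C): 23.67389 K = 23.67389 deg C
dT = 23.674 deg C


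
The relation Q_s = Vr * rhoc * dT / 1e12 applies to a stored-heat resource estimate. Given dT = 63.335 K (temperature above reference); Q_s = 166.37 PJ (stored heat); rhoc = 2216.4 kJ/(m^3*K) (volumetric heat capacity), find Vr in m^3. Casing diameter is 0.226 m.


Vr = Q_s * 1e12 / (rhoc * dT)
Vr = 166.37 * 1e12 / (2216.4 * 63.335)
Vr = 1.1852e+09 m^3


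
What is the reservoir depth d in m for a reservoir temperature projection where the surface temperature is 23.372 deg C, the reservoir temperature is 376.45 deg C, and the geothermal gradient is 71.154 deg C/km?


d = (T_res - T_surf) / grad * 1000
d = (376.45 - 23.372) / 71.154 * 1000
d = 4962.2 m


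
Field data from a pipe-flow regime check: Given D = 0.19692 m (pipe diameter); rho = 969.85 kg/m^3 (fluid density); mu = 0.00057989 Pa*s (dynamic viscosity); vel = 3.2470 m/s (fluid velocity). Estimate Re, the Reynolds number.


Re = rho * vel * D / mu
Re = 969.85 * 3.2470 * 0.19692 / 0.00057989
Re = 1.0694e+06


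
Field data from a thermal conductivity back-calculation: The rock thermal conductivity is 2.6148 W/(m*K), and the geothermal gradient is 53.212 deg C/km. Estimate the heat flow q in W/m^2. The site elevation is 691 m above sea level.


q = k * grad / 1000
q = 2.6148 * 53.212 / 1000
q = 0.13914 W/m^2


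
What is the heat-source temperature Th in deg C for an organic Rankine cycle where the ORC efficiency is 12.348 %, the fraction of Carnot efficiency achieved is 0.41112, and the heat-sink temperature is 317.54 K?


Th = Tc / (1 - (eta_orc/100)/f)
Th = 317.54 / (1 - (12.348/100)/0.41112)
Th = 453.8557 K
Convert to deg C: 453.8557 - 273.15 = 180.71 deg C
Th = 180.71 deg C


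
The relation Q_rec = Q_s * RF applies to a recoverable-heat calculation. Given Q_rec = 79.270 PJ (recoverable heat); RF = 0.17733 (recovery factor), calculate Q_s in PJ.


Q_s = Q_rec / RF
Q_s = 79.270 / 0.17733
Q_s = 447.02 PJ


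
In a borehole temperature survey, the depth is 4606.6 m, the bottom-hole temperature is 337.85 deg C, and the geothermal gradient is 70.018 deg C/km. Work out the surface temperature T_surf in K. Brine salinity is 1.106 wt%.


T_surf = T_d - grad * d / 1000
T_surf = 337.85 - 70.018 * 4606.6 / 1000
T_surf = 15.30508 deg C
Convert to K: 15.30508 + 273.15 = 288.46 K
T_surf = 288.46 K


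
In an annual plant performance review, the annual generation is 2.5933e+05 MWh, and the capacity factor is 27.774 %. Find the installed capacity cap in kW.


cap = E_a / (CF/100 * 8760)
cap = 2.5933e+05 / (27.774/100 * 8760)
cap = 106.5885 MW
Convert: 106.5885 MW * 1000.0 = 1.0659e+05 kW
cap = 1.0659e+05 kW


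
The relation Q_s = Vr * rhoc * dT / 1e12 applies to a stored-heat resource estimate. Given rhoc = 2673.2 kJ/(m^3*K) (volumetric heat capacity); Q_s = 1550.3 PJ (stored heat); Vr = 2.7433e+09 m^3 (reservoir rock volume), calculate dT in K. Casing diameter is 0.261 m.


dT = Q_s * 1e12 / (Vr * rhoc)
dT = 1550.3 * 1e12 / (2.7433e+09 * 2673.2)
dT = 211.40 K


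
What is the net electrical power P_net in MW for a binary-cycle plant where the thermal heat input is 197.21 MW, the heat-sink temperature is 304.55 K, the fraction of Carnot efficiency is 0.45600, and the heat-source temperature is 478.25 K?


Step 1: eta = (1 - Tc/Th)*f = (1 - 304.55/478.25)*0.456 = 0.1656188
Step 2: P_net = eta * Q_in = 0.1656188 * 197.21 = 32.662 MW
P_net = 32.662 MW


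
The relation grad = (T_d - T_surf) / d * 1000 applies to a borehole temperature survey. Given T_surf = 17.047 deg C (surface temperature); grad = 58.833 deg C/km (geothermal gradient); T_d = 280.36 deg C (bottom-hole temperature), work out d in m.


d = (T_d - T_surf) / grad * 1000
d = (280.36 - 17.047) / 58.833 * 1000
d = 4475.6 m


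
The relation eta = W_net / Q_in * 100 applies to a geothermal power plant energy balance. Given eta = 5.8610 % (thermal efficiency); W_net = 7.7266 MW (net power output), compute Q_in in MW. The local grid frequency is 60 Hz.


Q_in = W_net / (eta / 100)
Q_in = 7.7266 / (5.8610 / 100)
Q_in = 131.83 MW


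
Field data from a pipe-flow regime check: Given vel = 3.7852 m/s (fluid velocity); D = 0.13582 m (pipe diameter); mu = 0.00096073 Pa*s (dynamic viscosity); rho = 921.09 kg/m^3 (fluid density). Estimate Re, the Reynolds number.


Re = rho * vel * D / mu
Re = 921.09 * 3.7852 * 0.13582 / 0.00096073
Re = 4.9289e+05


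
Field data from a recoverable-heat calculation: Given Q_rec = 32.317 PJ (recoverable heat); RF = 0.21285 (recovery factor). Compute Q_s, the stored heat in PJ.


Q_s = Q_rec / RF
Q_s = 32.317 / 0.21285
Q_s = 151.83 PJ


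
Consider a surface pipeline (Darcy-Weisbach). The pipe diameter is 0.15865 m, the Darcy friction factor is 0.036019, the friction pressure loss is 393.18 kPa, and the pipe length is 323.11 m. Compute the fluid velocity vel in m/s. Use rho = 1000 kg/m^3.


vel = sqrt(dP*1000*2*D / (f*L*rho))
vel = sqrt(393.18*1000*2*0.15865 / (0.036019*323.11*1000))
vel = 3.2741 m/s


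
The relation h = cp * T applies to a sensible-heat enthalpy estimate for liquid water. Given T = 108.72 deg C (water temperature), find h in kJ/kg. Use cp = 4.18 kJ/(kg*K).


h = cp * T
h = 4.18 * 108.72
h = 454.45 kJ/kg


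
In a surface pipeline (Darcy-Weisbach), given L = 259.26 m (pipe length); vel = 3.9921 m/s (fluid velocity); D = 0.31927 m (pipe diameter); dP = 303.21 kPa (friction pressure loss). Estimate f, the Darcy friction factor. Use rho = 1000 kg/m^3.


f = dP*1000 / ((L/D)*(rho*vel^2/2))
f = 303.21*1000 / ((259.26/0.31927)*(1000*3.9921^2/2))
f = 0.046859


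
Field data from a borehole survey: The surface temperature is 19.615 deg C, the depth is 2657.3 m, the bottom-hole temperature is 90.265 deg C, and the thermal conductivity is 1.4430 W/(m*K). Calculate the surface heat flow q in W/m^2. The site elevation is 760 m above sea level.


Step 1: grad = (T_d - T_surf)/d * 1000 = (90.265 - 19.615)/2657.3 * 1000 = 26.58714 deg C/km
Step 2: q = k * grad / 1000 = 1.443 * 26.58714 / 1000 = 0.038365 W/m^2
q = 0.038365 W/m^2


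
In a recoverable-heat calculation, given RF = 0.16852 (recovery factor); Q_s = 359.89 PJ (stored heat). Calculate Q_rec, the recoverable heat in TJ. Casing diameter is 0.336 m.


Q_rec = Q_s * RF
Q_rec = 359.89 * 0.16852
Q_rec = 60.64866 PJ
Convert: 60.64866 PJ * 1000.0 = 60649 TJ
Q_rec = 60649 TJ


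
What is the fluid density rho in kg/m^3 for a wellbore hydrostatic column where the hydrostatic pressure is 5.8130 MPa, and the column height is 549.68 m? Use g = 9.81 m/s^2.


rho = P * 1e6 / (g * h)
rho = 5.8130 * 1e6 / (9.81 * 549.68)
rho = 1078.0 kg/m^3


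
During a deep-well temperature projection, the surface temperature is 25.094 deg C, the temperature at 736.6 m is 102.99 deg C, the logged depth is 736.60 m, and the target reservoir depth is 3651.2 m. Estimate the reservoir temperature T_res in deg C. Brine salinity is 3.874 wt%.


Step 1: grad = (T_d1 - T_surf)/d1 * 1000 = (102.99 - 25.094)/736.6 * 1000 = 105.7507 deg C/km
Step 2: T_res = T_surf + grad*d2/1000 = 25.094 + 105.7507*3651.2/1000 = 411.21 deg C
T_res = 411.21 deg C


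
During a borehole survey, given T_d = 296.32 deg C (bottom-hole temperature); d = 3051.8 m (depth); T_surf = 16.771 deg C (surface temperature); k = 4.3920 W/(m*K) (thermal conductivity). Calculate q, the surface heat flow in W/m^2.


Step 1: grad = (T_d - T_surf)/d * 1000 = (296.32 - 16.771)/3051.8 * 1000 = 91.60135 deg C/km
Step 2: q = k * grad / 1000 = 4.392 * 91.60135 / 1000 = 0.40231 W/m^2
q = 0.40231 W/m^2


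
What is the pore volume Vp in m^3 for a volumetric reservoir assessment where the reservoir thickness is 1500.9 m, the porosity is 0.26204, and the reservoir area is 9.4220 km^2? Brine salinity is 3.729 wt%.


Vp = A * 1e6 * hr * phi
Vp = 9.4220 * 1e6 * 1500.9 * 0.26204
Vp = 3.7056e+09 m^3


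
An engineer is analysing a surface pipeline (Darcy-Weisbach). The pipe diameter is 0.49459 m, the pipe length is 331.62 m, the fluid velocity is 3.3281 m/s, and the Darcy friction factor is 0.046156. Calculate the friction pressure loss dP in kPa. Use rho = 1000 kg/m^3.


dP = f * (L/D) * (rho*vel^2/2) / 1000
dP = 0.046156 * (331.62/0.49459) * (1000*3.3281^2/2) / 1000
dP = 171.39 kPa


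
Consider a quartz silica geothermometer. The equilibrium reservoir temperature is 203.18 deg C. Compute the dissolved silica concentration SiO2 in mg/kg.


SiO2 = 10^(5.19 - 1309/(T_eq + 273.15))
SiO2 = 10^(5.19 - 1309/(203.18 + 273.15))
SiO2 = 276.63 mg/kg


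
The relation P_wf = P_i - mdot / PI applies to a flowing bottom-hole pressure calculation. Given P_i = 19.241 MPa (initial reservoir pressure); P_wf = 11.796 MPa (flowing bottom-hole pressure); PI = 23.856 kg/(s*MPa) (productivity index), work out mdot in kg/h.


mdot = (P_i - P_wf) * PI
mdot = (19.241 - 11.796) * 23.856
mdot = 177.6079 kg/s
Convert: 177.6079 kg/s * 3600.0 = 6.3939e+05 kg/h
mdot = 6.3939e+05 kg/h


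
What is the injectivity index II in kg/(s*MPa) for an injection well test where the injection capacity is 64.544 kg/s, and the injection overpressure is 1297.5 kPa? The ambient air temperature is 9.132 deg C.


II = mdot * 1000 / dP
II = 64.544 * 1000 / 1297.5
II = 49.745 kg/(s*MPa)


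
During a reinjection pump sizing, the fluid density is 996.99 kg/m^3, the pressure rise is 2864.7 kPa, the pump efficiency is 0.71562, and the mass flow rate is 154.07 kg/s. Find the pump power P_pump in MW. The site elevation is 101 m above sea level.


P_pump = mdot * dP / (rho * eta)
P_pump = 154.07 * 2864.7 / (996.99 * 0.71562)
P_pump = 618.6200 kW
Convert: 618.6200 kW * 0.001 = 0.61862 MW
P_pump = 0.61862 MW


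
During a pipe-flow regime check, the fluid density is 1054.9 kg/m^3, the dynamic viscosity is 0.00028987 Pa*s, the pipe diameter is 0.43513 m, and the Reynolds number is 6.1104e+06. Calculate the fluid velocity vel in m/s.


vel = Re * mu / (rho * D)
vel = 6.1104e+06 * 0.00028987 / (1054.9 * 0.43513)
vel = 3.8587 m/s


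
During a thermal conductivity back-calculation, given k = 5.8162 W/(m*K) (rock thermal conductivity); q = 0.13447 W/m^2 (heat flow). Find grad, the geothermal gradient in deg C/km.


grad = q / k * 1000
grad = 0.13447 / 5.8162 * 1000
grad = 23.120 deg C/km


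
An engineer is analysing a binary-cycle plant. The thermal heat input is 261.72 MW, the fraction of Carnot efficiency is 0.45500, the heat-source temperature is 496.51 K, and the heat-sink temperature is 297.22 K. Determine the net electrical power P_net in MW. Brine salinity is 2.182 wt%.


Step 1: eta = (1 - Tc/Th)*f = (1 - 297.22/496.51)*0.455 = 0.1826286
Step 2: P_net = eta * Q_in = 0.1826286 * 261.72 = 47.798 MW
P_net = 47.798 MW


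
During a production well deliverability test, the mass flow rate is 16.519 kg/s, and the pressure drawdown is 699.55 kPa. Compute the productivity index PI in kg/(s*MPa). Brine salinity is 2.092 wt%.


PI = mdot * 1000 / dP
PI = 16.519 * 1000 / 699.55
PI = 23.614 kg/(s*MPa)


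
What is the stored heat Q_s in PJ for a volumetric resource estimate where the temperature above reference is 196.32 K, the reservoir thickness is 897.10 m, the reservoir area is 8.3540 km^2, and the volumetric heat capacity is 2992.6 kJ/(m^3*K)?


Step 1: Vr = A*1e6*hr = 8.354*1e6*897.1 = 7.494373e+09 m^3
Step 2: Q_s = Vr*rhoc*dT/1e12 = 7.494373e+09*2992.6*196.32/1e12 = 4403.0 PJ
Q_s = 4403.0 PJ


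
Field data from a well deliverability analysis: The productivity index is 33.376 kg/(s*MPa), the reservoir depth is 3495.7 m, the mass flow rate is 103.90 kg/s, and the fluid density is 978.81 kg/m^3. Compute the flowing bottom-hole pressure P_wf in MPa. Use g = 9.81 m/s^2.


Step 1: P_i = rho*g*h/1e6 = 978.81*9.81*3495.7/1e6 = 33.56615 MPa
Step 2: P_wf = P_i - mdot/PI = 33.56615 - 103.9/33.376 = 30.453 MPa
P_wf = 30.453 MPa


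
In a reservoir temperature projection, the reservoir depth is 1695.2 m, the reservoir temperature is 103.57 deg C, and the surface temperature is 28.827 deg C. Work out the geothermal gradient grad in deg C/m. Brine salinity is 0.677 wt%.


grad = (T_res - T_surf) / d * 1000
grad = (103.57 - 28.827) / 1695.2 * 1000
grad = 44.09096 deg C/km
Convert: 44.09096 deg C/km * 0.001 = 0.044091 deg C/m
grad = 0.044091 deg C/m


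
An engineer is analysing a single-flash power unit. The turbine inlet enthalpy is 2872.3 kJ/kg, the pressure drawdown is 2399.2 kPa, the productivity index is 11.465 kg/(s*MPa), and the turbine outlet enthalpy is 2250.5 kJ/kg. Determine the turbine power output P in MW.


Step 1: mdot = PI * dP / 1000 = 11.465 * 2399.2 / 1000 = 27.50683 kg/s
Step 2: P = mdot*(h_in - h_out)/1000 = 27.50683*(2872.3 - 2250.5)/1000 = 17.104 MW
P = 17.104 MW


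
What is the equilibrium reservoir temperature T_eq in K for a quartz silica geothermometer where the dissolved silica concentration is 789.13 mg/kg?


T_eq = 1309 / (5.19 - log10(SiO2)) - 273.15
T_eq = 1309 / (5.19 - log10(789.13)) - 273.15
T_eq = 297.7548 deg C
Convert to K: 297.7548 + 273.15 = 570.90 K
T_eq = 570.90 K


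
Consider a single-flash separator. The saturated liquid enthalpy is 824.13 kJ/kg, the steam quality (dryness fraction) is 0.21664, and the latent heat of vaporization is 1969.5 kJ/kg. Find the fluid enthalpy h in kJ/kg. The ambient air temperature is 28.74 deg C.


h = hf + x * hfg
h = 824.13 + 0.21664 * 1969.5
h = 1250.8 kJ/kg


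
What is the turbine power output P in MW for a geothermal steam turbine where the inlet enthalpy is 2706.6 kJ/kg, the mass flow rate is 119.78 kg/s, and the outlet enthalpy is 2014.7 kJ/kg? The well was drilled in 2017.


P = mdot * (h_in - h_out) / 1000
P = 119.78 * (2706.6 - 2014.7) / 1000
P = 82.876 MW


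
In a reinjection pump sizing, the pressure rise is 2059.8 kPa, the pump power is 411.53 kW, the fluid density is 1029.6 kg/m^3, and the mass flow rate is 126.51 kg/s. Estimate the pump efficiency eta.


eta = mdot * dP / (rho * P_pump)
eta = 126.51 * 2059.8 / (1029.6 * 411.53)
eta = 0.61501


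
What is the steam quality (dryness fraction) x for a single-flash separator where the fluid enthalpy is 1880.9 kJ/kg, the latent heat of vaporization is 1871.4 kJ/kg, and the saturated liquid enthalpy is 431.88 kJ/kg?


x = (h - hf) / hfg
x = (1880.9 - 431.88) / 1871.4
x = 0.77430


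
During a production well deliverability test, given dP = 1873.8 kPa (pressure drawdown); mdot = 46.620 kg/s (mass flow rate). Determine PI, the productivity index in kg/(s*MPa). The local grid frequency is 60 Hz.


PI = mdot * 1000 / dP
PI = 46.620 * 1000 / 1873.8
PI = 24.880 kg/(s*MPa)


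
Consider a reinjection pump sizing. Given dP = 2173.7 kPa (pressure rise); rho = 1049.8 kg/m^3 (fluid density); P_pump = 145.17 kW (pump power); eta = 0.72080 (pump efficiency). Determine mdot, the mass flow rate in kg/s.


mdot = P_pump * rho * eta / dP
mdot = 145.17 * 1049.8 * 0.72080 / 2173.7
mdot = 50.536 kg/s


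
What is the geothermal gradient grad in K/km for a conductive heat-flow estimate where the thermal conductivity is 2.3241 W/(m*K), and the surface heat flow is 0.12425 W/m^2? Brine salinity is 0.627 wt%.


grad = q * 1000 / k
grad = 0.12425 * 1000 / 2.3241
grad = 53.46156 deg C/km
Convert: 53.46156 deg C/km * 1.0 = 53.462 K/km
grad = 53.462 K/km


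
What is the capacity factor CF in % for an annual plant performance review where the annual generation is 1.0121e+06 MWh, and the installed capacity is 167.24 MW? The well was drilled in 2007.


CF = E_a / (cap * 8760) * 100
CF = 1.0121e+06 / (167.24 * 8760) * 100
CF = 69.084 %


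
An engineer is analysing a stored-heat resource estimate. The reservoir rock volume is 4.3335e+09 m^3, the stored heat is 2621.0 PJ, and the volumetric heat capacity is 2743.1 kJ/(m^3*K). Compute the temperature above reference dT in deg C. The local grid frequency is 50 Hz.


dT = Q_s * 1e12 / (Vr * rhoc)
dT = 2621.0 * 1e12 / (4.3335e+09 * 2743.1)
dT = 220.4888 K
Convert (temperature difference, 1 K = 1 deg C): 220.4888 K = 220.4888 deg C
dT = 220.49 deg C


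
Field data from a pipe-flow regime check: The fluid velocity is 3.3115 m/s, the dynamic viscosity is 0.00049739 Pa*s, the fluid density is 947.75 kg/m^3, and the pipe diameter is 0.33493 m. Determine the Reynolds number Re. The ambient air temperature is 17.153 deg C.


Re = rho * vel * D / mu
Re = 947.75 * 3.3115 * 0.33493 / 0.00049739
Re = 2.1134e+06


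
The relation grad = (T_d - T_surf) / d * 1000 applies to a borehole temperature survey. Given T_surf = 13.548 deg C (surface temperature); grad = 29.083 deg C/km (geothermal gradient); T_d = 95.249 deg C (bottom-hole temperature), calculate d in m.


d = (T_d - T_surf) / grad * 1000
d = (95.249 - 13.548) / 29.083 * 1000
d = 2809.2 m


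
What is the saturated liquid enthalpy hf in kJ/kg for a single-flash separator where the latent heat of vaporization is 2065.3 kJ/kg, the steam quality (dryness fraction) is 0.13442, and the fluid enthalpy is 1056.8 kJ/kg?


hf = h - x * hfg
hf = 1056.8 - 0.13442 * 2065.3
hf = 779.18 kJ/kg


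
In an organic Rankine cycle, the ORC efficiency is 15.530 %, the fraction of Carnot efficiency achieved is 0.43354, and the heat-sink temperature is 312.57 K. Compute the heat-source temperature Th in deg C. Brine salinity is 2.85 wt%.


Th = Tc / (1 - (eta_orc/100)/f)
Th = 312.57 / (1 - (15.530/100)/0.43354)
Th = 487.0313 K
Convert to deg C: 487.0313 - 273.15 = 213.88 deg C
Th = 213.88 deg C


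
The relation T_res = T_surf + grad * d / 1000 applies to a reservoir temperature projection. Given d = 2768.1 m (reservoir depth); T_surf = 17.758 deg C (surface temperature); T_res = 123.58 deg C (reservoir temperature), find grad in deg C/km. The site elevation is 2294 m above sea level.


grad = (T_res - T_surf) / d * 1000
grad = (123.58 - 17.758) / 2768.1 * 1000
grad = 38.229 deg C/km


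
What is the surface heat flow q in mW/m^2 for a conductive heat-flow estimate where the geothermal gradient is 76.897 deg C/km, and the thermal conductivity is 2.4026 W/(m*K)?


q = k * grad / 1000
q = 2.4026 * 76.897 / 1000
q = 0.1847527 W/m^2
Convert: 0.1847527 W/m^2 * 1000.0 = 184.75 mW/m^2
q = 184.75 mW/m^2


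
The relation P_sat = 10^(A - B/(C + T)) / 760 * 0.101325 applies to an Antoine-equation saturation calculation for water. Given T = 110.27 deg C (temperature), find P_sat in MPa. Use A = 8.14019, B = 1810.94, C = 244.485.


P_sat = 10^(A - B/(C + T)) / 760 * 0.101325
P_sat = 10^(8.14019 - 1810.94/(244.485 + 110.27)) / 760 * 0.101325
P_sat = 0.14465 MPa


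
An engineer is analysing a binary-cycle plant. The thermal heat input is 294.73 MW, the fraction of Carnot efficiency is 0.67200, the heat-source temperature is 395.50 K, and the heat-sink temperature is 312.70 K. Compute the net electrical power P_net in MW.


Step 1: eta = (1 - Tc/Th)*f = (1 - 312.7/395.5)*0.672 = 0.1406867
Step 2: P_net = eta * Q_in = 0.1406867 * 294.73 = 41.465 MW
P_net = 41.465 MW


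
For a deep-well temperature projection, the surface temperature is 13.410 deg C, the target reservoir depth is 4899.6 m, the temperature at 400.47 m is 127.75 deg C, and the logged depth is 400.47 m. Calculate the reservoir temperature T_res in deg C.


Step 1: grad = (T_d1 - T_surf)/d1 * 1000 = (127.75 - 13.41)/400.47 * 1000 = 285.5145 deg C/km
Step 2: T_res = T_surf + grad*d2/1000 = 13.41 + 285.5145*4899.6/1000 = 1412.3 deg C
T_res = 1412.3 deg C


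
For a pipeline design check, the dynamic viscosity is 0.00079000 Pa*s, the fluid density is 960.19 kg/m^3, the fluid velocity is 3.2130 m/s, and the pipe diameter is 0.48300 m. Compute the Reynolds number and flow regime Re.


Step 1: Re = rho*vel*D/mu = 960.19*3.213*0.483/0.00079 = 1.8862e+06
Step 2: Re = 1.8862e+06 > 4000, so flow is turbulent.
Re = 1.8862e+06 (turbulent)


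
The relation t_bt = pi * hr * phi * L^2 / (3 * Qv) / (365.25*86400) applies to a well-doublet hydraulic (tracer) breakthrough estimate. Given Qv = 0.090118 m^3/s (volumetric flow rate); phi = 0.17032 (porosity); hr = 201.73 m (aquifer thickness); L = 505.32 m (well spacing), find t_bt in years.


t_bt = pi * hr * phi * L^2 / (3 * Qv) / (365.25*86400)
t_bt = pi * 201.73 * 0.17032 * 505.32^2 / (3 * 0.090118) / (365.25*86400)
t_bt = 3.2306 years


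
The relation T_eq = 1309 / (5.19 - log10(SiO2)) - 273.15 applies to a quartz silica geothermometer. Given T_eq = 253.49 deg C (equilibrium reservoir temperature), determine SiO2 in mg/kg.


SiO2 = 10^(5.19 - 1309/(T_eq + 273.15))
SiO2 = 10^(5.19 - 1309/(253.49 + 273.15))
SiO2 = 506.33 mg/kg


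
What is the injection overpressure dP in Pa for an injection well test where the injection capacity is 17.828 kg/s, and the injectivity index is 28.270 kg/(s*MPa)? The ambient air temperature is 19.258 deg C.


dP = mdot * 1000 / II
dP = 17.828 * 1000 / 28.270
dP = 630.6332 kPa
Convert: 630.6332 kPa * 1000.0 = 6.3063e+05 Pa
dP = 6.3063e+05 Pa


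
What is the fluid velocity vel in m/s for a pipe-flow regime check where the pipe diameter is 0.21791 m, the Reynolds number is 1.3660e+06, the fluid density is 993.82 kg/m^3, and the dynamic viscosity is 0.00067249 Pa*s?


vel = Re * mu / (rho * D)
vel = 1.3660e+06 * 0.00067249 / (993.82 * 0.21791)
vel = 4.2418 m/s


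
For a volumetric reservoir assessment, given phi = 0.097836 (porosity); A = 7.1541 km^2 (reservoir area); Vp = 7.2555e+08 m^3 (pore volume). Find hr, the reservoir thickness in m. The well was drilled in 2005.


hr = Vp / (A * 1e6 * phi)
hr = 7.2555e+08 / (7.1541 * 1e6 * 0.097836)
hr = 1036.6 m


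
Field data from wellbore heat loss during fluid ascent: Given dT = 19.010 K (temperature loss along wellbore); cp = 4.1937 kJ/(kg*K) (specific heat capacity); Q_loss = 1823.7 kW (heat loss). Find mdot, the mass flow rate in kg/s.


mdot = Q_loss / (cp * dT)
mdot = 1823.7 / (4.1937 * 19.010)
mdot = 22.876 kg/s


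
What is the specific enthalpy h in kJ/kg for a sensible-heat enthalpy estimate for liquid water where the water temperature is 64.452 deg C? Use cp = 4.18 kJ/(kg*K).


h = cp * T
h = 4.18 * 64.452
h = 269.41 kJ/kg


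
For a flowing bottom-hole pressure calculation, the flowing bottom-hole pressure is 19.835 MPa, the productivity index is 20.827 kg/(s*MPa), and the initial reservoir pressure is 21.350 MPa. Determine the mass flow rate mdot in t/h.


mdot = (P_i - P_wf) * PI
mdot = (21.350 - 19.835) * 20.827
mdot = 31.55291 kg/s
Convert: 31.55291 kg/s * 3.6 = 113.59 t/h
mdot = 113.59 t/h


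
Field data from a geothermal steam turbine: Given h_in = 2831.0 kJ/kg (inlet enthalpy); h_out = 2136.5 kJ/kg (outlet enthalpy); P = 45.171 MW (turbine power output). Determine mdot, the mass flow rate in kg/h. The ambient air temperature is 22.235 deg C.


mdot = P * 1000 / (h_in - h_out)
mdot = 45.171 * 1000 / (2831.0 - 2136.5)
mdot = 65.04104 kg/s
Convert: 65.04104 kg/s * 3600.0 = 2.3415e+05 kg/h
mdot = 2.3415e+05 kg/h


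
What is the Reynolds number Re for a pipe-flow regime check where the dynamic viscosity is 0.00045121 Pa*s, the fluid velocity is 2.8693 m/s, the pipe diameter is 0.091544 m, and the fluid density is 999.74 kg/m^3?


Re = rho * vel * D / mu
Re = 999.74 * 2.8693 * 0.091544 / 0.00045121
Re = 5.8199e+05


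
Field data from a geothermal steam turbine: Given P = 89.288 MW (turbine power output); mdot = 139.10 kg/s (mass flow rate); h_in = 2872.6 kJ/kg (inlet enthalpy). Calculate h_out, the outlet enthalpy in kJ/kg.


h_out = h_in - P * 1000 / mdot
h_out = 2872.6 - 89.288 * 1000 / 139.10
h_out = 2230.7 kJ/kg


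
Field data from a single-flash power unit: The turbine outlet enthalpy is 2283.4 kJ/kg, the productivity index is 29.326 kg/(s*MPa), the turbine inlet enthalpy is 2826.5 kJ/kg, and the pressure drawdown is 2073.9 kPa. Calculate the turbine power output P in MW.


Step 1: mdot = PI * dP / 1000 = 29.326 * 2073.9 / 1000 = 60.81919 kg/s
Step 2: P = mdot*(h_in - h_out)/1000 = 60.81919*(2826.5 - 2283.4)/1000 = 33.031 MW
P = 33.031 MW


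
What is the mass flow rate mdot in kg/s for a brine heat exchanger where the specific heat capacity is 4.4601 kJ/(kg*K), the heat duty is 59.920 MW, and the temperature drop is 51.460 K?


mdot = Q * 1000 / (cp * dT)
mdot = 59.920 * 1000 / (4.4601 * 51.460)
mdot = 261.07 kg/s


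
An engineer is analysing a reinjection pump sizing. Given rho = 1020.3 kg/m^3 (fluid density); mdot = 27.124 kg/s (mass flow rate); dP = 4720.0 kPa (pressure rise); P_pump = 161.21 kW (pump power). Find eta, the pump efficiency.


eta = mdot * dP / (rho * P_pump)
eta = 27.124 * 4720.0 / (1020.3 * 161.21)
eta = 0.77835


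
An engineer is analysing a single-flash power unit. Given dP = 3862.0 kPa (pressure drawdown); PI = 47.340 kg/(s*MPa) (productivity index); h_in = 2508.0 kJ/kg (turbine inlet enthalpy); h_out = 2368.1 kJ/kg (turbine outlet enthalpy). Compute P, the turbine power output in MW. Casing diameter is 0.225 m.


Step 1: mdot = PI * dP / 1000 = 47.34 * 3862.0 / 1000 = 182.8271 kg/s
Step 2: P = mdot*(h_in - h_out)/1000 = 182.8271*(2508.0 - 2368.1)/1000 = 25.578 MW
P = 25.578 MW


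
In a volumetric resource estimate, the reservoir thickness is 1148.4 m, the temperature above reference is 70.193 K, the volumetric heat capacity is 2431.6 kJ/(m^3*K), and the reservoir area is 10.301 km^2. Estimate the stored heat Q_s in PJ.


Step 1: Vr = A*1e6*hr = 10.301*1e6*1148.4 = 1.182967e+10 m^3
Step 2: Q_s = Vr*rhoc*dT/1e12 = 1.182967e+10*2431.6*70.193/1e12 = 2019.1 PJ
Q_s = 2019.1 PJ


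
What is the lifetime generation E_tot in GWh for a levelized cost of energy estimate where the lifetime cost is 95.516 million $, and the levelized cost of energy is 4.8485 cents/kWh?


E_tot = C_tot / LCOE * 100
E_tot = 95.516 / 4.8485 * 100
E_tot = 1970.0 GWh


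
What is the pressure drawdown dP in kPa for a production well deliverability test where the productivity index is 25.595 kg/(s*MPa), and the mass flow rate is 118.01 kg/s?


dP = mdot * 1000 / PI
dP = 118.01 * 1000 / 25.595
dP = 4610.7 kPa


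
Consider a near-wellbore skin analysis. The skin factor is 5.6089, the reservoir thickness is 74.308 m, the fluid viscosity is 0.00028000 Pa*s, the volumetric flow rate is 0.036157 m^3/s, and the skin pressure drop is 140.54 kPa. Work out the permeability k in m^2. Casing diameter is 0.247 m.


k = S*q*mu / (2*pi*dP_s*1000*hr)
k = 5.6089*0.036157*0.00028000 / (2*pi*140.54*1000*74.308)
k = 8.6539e-13 m^2


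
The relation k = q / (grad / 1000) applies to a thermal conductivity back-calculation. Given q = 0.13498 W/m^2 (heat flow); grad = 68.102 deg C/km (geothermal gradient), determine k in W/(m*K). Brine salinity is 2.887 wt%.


k = q / (grad / 1000)
k = 0.13498 / (68.102 / 1000)
k = 1.9820 W/(m*K)


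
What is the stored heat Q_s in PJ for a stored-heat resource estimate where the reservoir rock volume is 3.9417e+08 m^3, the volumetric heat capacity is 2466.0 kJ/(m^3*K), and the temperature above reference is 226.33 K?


Q_s = Vr * rhoc * dT / 1e12
Q_s = 3.9417e+08 * 2466.0 * 226.33 / 1e12
Q_s = 220.00 PJ


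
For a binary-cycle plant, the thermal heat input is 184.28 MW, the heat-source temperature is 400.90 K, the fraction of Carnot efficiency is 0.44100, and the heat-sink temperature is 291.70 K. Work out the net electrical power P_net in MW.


Step 1: eta = (1 - Tc/Th)*f = (1 - 291.7/400.9)*0.441 = 0.1201227
Step 2: P_net = eta * Q_in = 0.1201227 * 184.28 = 22.136 MW
P_net = 22.136 MW


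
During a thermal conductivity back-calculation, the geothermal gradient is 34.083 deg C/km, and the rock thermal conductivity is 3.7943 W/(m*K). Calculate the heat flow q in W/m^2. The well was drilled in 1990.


q = k * grad / 1000
q = 3.7943 * 34.083 / 1000
q = 0.12932 W/m^2


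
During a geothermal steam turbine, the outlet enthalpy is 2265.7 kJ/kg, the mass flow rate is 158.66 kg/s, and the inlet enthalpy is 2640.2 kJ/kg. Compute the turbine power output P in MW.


P = mdot * (h_in - h_out) / 1000
P = 158.66 * (2640.2 - 2265.7) / 1000
P = 59.418 MW


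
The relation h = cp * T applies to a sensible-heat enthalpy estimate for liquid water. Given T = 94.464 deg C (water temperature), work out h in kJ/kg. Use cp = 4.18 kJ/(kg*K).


h = cp * T
h = 4.18 * 94.464
h = 394.86 kJ/kg


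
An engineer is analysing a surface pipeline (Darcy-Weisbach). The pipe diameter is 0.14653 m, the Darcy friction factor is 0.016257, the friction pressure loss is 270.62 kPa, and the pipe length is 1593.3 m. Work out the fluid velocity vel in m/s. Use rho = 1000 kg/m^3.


vel = sqrt(dP*1000*2*D / (f*L*rho))
vel = sqrt(270.62*1000*2*0.14653 / (0.016257*1593.3*1000))
vel = 1.7498 m/s


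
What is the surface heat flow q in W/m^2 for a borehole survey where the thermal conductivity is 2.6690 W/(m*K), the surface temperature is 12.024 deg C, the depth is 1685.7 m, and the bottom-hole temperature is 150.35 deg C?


Step 1: grad = (T_d - T_surf)/d * 1000 = (150.35 - 12.024)/1685.7 * 1000 = 82.05849 deg C/km
Step 2: q = k * grad / 1000 = 2.669 * 82.05849 / 1000 = 0.21901 W/m^2
q = 0.21901 W/m^2


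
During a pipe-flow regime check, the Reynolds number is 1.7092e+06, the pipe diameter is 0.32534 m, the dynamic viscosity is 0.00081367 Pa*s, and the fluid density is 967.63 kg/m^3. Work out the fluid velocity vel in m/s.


vel = Re * mu / (rho * D)
vel = 1.7092e+06 * 0.00081367 / (967.63 * 0.32534)
vel = 4.4177 m/s
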